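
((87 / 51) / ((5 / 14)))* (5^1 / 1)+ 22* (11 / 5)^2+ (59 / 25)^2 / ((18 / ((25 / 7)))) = 7040081 / 53550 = 131.47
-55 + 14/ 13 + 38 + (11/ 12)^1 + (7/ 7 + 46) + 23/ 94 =236371/ 7332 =32.24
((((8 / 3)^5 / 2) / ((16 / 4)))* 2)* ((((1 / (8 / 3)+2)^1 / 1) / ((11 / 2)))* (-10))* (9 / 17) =-389120 / 5049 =-77.07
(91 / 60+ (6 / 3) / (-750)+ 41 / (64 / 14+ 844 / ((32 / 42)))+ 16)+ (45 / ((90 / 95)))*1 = 202600903 / 3114500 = 65.05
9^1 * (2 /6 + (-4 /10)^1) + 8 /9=13 /45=0.29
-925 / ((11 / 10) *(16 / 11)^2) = -50875 / 128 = -397.46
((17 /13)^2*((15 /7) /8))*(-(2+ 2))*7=-4335 /338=-12.83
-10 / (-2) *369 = 1845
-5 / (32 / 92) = -115 / 8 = -14.38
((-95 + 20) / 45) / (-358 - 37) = 1 / 237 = 0.00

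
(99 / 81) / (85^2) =11 / 65025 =0.00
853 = 853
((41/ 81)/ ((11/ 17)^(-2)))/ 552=4961/ 12921768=0.00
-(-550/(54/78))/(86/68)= 243100/387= 628.17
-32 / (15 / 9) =-96 / 5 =-19.20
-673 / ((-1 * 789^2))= 673 / 622521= 0.00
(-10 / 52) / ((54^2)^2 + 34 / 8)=-10 / 442159133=-0.00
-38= -38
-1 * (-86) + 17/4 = 361/4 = 90.25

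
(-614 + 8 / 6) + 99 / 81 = -5503 / 9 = -611.44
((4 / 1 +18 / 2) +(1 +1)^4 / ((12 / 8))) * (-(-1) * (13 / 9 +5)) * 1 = 4118 / 27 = 152.52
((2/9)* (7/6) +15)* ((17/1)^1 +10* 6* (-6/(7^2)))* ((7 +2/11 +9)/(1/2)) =6306896/1323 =4767.12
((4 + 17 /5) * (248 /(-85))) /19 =-9176 /8075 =-1.14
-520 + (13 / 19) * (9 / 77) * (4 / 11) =-8367892 / 16093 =-519.97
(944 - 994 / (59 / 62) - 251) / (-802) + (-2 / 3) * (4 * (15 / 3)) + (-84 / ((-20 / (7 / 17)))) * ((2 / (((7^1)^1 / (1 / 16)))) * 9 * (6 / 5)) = -1515678491 / 120660900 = -12.56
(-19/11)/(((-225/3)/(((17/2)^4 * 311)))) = 37388.30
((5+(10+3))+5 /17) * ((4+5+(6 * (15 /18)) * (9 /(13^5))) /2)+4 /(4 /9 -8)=516289914 /6311981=81.80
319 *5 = 1595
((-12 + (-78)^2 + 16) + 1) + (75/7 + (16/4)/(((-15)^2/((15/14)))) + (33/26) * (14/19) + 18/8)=90445253/14820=6102.92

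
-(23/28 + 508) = -14247/28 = -508.82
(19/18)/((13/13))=19/18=1.06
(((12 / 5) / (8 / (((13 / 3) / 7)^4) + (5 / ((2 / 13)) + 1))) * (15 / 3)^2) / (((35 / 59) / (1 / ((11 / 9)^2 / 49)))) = 22930827192 / 608059243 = 37.71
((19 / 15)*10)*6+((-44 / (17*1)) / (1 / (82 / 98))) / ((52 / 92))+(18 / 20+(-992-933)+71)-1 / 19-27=-3719945561 / 2057510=-1807.98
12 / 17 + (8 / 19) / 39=9028 / 12597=0.72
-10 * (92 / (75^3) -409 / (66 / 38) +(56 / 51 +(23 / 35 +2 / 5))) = 257705084144 / 110446875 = 2333.29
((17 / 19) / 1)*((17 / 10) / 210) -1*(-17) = 678589 / 39900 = 17.01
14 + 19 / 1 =33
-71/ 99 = -0.72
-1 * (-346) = 346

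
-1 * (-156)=156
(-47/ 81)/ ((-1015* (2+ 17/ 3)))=47/ 630315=0.00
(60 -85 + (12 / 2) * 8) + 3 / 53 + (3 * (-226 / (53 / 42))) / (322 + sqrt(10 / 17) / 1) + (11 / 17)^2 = 14238 * sqrt(170) / 46709377 + 294368841771 / 13499009953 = 21.81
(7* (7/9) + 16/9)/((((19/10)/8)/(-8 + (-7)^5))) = -1534000/3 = -511333.33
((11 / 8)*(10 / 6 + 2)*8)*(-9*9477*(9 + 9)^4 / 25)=-361133291376 / 25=-14445331655.04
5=5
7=7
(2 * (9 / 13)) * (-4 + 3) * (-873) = 15714 / 13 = 1208.77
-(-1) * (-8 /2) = -4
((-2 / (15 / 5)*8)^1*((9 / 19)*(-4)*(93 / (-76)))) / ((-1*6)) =2.06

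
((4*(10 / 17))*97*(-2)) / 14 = -3880 / 119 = -32.61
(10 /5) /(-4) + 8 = 15 /2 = 7.50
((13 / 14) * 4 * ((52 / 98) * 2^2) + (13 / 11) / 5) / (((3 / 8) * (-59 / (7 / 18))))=-612716 / 4293135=-0.14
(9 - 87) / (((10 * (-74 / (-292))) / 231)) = -7109.81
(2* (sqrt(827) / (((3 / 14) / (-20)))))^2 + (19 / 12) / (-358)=28816355.55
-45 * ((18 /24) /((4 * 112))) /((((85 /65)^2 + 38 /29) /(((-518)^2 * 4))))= -6340448205 /236848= -26770.12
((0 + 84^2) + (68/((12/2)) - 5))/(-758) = -21187/2274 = -9.32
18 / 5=3.60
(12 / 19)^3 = 1728 / 6859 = 0.25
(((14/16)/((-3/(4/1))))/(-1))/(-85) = -7/510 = -0.01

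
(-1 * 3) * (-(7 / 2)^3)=1029 / 8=128.62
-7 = -7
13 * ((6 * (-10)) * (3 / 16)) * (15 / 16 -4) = 28665 / 64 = 447.89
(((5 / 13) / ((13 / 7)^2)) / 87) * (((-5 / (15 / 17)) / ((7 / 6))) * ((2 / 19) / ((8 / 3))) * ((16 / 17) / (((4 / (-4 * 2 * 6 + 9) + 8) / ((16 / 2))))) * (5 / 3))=-400 / 1024309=-0.00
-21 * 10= -210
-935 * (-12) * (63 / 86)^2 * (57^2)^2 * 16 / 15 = 125355129763248 / 1849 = 67796176183.48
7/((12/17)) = 119/12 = 9.92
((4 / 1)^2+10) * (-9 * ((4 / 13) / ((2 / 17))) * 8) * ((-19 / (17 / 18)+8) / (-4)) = -14832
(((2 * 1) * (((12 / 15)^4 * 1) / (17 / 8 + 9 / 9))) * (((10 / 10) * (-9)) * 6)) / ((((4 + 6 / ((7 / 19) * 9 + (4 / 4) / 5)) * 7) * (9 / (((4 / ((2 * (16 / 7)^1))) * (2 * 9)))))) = -9234432 / 14890625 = -0.62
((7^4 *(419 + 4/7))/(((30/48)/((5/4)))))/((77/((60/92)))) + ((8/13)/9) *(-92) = 45904402/2691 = 17058.49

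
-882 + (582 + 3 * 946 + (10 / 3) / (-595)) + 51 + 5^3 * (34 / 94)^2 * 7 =2131991014 / 788613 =2703.47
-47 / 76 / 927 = -47 / 70452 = -0.00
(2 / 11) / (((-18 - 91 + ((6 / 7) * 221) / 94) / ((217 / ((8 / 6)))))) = -214179 / 774356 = -0.28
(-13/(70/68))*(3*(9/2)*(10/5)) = -11934/35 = -340.97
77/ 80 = 0.96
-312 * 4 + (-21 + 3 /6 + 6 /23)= -58339 /46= -1268.24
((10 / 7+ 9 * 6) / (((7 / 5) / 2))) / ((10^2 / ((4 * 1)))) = 776 / 245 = 3.17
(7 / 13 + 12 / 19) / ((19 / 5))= 1445 / 4693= 0.31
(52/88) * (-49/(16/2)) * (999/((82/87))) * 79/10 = -4373722899/144320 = -30305.73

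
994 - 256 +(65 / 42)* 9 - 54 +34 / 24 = 58745 / 84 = 699.35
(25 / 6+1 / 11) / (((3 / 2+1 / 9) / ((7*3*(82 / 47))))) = 1451646 / 14993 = 96.82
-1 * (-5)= 5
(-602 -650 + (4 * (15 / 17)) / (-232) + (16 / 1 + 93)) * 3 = -3381039 / 986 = -3429.05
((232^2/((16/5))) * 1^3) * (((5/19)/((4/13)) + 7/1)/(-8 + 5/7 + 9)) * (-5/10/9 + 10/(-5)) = -216729905/1368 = -158428.29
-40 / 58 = -20 / 29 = -0.69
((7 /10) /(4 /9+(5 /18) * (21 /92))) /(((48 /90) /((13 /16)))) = 56511 /26912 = 2.10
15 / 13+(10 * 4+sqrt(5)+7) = sqrt(5)+626 / 13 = 50.39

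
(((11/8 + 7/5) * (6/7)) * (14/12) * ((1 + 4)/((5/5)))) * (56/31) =777/31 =25.06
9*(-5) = -45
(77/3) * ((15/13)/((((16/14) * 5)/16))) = 1078/13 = 82.92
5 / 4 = 1.25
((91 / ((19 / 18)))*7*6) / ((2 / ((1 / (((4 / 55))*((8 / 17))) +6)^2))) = 21844948671 / 9728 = 2245574.49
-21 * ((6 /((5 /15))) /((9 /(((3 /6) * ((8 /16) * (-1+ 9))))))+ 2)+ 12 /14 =-876 /7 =-125.14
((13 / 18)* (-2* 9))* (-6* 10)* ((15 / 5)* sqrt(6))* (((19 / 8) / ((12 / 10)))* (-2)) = -22688.40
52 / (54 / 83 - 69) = -4316 / 5673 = -0.76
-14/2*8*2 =-112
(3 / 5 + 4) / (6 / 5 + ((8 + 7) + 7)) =23 / 116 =0.20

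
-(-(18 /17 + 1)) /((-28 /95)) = -475 /68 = -6.99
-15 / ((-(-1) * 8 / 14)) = -105 / 4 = -26.25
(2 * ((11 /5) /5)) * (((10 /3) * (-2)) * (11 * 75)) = -4840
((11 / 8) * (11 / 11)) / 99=1 / 72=0.01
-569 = -569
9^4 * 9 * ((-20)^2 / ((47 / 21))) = 496011600 / 47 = 10553438.30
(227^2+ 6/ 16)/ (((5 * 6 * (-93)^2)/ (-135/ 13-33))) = -3875009/ 449748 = -8.62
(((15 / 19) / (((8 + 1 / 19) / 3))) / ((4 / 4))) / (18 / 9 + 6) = 5 / 136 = 0.04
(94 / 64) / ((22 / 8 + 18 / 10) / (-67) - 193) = -15745 / 2069688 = -0.01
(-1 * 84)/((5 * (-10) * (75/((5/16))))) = 7/1000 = 0.01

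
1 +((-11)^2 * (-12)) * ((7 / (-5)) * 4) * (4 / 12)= 13557 / 5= 2711.40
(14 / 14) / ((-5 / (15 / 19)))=-3 / 19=-0.16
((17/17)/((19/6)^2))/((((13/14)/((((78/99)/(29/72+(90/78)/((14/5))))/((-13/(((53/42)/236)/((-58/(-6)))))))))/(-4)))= 641088/36275200159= 0.00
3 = 3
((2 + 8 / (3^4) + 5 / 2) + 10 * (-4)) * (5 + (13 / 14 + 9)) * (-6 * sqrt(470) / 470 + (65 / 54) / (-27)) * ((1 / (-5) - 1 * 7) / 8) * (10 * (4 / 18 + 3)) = -6951967 * sqrt(470) / 35532 - 2259389275 / 3306744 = -4924.94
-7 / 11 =-0.64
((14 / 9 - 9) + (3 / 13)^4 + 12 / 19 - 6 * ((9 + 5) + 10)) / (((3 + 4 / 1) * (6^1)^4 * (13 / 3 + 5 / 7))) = -368272889 / 111822484176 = -0.00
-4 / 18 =-2 / 9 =-0.22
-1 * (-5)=5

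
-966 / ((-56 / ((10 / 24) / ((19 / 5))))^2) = -14375 / 3881472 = -0.00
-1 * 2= -2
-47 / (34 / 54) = -1269 / 17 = -74.65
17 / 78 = 0.22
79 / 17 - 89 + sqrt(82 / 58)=-1434 / 17 + sqrt(1189) / 29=-83.16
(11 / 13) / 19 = 11 / 247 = 0.04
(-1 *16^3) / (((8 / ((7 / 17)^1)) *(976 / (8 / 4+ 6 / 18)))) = -1568 / 3111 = -0.50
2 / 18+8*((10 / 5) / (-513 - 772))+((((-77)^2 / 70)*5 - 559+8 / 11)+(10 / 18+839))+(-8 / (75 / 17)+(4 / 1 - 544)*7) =-1304772949 / 424050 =-3076.93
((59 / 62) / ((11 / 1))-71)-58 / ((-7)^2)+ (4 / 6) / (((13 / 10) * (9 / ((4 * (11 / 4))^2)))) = -764807833 / 11729718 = -65.20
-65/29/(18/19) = -2.37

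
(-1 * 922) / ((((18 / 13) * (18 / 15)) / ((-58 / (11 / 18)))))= 52665.76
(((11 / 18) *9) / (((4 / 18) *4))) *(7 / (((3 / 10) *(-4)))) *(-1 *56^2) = 113190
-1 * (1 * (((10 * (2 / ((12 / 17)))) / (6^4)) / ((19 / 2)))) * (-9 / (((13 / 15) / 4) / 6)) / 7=425 / 5187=0.08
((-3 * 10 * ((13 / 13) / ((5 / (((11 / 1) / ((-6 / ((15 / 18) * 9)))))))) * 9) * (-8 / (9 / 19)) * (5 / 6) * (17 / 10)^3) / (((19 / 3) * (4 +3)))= -162129 / 140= -1158.06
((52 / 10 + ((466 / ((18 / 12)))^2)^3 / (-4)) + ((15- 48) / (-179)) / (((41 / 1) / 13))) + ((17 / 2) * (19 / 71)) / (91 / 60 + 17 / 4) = -73849375429367361201175472 / 328578295365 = -224754271572722.27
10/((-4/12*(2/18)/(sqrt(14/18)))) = -90*sqrt(7) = -238.12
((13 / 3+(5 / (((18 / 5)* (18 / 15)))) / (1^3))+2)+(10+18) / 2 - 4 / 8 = 2267 / 108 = 20.99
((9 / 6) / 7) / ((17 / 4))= 6 / 119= 0.05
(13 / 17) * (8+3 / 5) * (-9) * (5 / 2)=-5031 / 34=-147.97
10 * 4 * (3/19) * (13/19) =1560/361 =4.32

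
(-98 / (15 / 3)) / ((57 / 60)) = -392 / 19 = -20.63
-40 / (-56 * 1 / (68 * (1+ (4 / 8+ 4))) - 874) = 3740 / 81733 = 0.05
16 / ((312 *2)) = 1 / 39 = 0.03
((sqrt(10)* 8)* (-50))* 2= -800* sqrt(10)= -2529.82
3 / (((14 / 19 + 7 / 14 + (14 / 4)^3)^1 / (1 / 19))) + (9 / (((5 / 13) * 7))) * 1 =10471 / 3129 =3.35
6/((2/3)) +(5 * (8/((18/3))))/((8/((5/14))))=781/84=9.30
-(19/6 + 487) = -490.17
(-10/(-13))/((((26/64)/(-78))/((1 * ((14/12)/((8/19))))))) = -5320/13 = -409.23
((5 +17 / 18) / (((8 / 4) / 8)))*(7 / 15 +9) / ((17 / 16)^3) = 124469248 / 663255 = 187.66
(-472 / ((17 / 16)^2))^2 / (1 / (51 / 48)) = 912523264 / 4913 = 185736.47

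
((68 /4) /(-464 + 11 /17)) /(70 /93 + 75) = -26877 /55493465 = -0.00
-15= -15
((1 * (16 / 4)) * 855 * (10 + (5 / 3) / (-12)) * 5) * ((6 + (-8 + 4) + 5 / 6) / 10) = 573325 / 12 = 47777.08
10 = 10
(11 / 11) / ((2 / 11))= 11 / 2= 5.50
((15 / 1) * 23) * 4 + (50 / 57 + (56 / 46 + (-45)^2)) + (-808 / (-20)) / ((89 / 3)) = 1988476411 / 583395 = 3408.46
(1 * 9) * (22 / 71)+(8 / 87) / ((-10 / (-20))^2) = 3.16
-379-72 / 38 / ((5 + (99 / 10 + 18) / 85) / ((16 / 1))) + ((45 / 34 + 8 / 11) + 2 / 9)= -382.42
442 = 442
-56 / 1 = -56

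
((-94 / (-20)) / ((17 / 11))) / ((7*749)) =0.00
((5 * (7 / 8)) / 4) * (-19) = -665 / 32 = -20.78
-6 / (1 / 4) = -24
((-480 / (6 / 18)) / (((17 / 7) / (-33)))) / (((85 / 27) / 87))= 156274272 / 289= 540741.43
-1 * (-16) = 16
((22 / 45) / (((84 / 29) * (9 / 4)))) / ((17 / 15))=638 / 9639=0.07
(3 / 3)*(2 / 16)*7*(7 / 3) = 49 / 24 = 2.04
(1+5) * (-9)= -54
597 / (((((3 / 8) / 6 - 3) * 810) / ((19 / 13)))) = -30248 / 82485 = -0.37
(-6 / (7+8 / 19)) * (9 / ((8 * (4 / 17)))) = -2907 / 752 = -3.87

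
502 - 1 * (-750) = 1252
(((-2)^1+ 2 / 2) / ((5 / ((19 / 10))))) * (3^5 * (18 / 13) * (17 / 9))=-78489 / 325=-241.50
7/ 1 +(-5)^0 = 8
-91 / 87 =-1.05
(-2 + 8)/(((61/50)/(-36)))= -10800/61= -177.05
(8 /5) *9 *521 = 37512 /5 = 7502.40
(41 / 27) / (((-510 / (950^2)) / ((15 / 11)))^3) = -3767345939453125000 / 176558481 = -21337666240.19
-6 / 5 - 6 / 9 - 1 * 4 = -88 / 15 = -5.87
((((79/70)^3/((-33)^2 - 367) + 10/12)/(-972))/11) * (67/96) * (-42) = 3779982349/1650595968000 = 0.00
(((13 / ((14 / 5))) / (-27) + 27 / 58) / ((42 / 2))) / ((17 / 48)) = 25744 / 652239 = 0.04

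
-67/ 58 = -1.16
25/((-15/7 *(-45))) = 7/27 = 0.26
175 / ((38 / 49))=8575 / 38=225.66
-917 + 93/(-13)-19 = -12261/13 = -943.15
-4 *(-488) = 1952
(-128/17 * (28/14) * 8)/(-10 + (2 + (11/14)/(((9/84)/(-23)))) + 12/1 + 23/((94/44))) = 72192/92225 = 0.78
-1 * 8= -8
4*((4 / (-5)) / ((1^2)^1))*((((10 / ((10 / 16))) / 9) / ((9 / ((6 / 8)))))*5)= -64 / 27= -2.37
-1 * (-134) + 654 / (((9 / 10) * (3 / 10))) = 23006 / 9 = 2556.22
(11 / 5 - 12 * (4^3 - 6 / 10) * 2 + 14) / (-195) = 193 / 25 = 7.72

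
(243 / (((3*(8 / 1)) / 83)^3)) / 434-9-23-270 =-61960733 / 222208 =-278.84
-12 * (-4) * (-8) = -384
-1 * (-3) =3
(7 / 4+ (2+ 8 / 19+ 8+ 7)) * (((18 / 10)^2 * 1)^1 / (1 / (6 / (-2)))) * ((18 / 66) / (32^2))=-1062153 / 21401600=-0.05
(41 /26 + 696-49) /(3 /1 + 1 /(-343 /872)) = 5784009 /4082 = 1416.95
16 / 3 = 5.33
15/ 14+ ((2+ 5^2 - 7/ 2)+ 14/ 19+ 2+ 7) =4563/ 133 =34.31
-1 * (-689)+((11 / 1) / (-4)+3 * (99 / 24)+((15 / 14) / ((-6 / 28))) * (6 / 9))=16687 / 24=695.29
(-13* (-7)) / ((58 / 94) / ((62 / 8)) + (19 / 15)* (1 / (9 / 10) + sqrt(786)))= 2.46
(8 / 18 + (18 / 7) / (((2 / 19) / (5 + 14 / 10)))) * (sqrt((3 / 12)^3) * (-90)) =-12347 / 7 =-1763.86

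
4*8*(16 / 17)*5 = 2560 / 17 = 150.59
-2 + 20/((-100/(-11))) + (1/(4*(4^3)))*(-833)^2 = 3469701/1280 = 2710.70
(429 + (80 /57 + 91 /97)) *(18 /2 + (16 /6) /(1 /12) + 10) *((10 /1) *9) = 3648878640 /1843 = 1979858.19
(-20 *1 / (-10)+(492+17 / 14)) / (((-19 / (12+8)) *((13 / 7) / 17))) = -1178610 / 247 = -4771.70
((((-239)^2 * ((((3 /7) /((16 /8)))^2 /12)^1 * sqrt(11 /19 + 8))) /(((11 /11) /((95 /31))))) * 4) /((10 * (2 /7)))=171363 * sqrt(3097) /3472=2746.68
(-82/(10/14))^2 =329476/25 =13179.04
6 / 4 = 1.50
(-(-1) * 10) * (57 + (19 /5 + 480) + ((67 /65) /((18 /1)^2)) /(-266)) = 3029539901 /560196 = 5408.00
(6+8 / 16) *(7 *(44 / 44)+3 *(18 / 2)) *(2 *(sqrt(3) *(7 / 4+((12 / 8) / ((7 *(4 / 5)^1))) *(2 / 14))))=154921 *sqrt(3) / 196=1369.04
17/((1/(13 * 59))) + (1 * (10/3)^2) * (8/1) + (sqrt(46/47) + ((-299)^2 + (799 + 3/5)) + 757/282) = sqrt(2162)/47 + 437090863/4230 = 103332.16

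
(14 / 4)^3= 343 / 8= 42.88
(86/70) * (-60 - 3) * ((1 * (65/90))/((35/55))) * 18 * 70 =-110682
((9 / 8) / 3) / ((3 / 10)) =5 / 4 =1.25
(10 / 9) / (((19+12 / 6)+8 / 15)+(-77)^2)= 25 / 133887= 0.00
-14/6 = -7/3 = -2.33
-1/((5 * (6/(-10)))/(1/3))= 1/9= 0.11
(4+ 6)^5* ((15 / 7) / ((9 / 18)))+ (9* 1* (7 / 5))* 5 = 3000441 / 7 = 428634.43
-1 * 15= -15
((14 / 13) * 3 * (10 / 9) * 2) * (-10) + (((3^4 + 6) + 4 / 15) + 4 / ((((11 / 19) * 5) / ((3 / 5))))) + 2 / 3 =60659 / 3575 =16.97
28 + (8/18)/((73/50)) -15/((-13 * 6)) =486781/17082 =28.50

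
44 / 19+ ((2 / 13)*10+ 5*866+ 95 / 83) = 88871811 / 20501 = 4335.00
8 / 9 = 0.89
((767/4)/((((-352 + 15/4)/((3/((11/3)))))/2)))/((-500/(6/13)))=1593/1915375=0.00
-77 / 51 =-1.51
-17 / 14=-1.21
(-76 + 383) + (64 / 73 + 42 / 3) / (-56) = 626965 / 2044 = 306.73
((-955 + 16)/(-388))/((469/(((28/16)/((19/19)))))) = 939/103984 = 0.01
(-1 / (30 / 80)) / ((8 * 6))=-1 / 18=-0.06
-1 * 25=-25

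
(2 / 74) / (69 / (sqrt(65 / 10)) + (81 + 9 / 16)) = 30160 / 80995849 - 5888 * sqrt(26) / 242987547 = 0.00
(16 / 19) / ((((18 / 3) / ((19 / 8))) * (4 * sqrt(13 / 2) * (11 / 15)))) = 0.04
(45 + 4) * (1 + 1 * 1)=98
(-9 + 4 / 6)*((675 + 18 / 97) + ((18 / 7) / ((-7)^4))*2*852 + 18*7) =-10909426575 / 1630279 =-6691.75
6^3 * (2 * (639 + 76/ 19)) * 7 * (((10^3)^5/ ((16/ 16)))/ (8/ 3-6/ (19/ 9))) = -11083262400000000000000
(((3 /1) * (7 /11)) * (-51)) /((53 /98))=-104958 /583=-180.03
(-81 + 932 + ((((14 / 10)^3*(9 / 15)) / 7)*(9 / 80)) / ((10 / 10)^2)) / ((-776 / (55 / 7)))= -468064553 / 54320000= -8.62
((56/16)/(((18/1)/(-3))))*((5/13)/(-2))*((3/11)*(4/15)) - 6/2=-2567/858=-2.99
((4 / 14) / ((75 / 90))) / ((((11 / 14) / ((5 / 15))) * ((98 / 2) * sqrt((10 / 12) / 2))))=16 * sqrt(15) / 13475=0.00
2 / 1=2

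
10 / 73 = 0.14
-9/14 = -0.64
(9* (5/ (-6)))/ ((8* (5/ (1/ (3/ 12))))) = -3/ 4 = -0.75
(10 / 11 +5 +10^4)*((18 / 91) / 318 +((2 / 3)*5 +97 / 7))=3911049710 / 22737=172012.57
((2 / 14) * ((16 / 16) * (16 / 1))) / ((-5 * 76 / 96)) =-0.58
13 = 13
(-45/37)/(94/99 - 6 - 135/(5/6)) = 4455/611906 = 0.01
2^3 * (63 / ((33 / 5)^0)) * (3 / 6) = 252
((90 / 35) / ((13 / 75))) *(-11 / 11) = -1350 / 91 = -14.84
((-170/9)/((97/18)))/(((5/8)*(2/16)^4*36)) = -557056/873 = -638.09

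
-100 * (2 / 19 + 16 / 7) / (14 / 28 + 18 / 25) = -195.98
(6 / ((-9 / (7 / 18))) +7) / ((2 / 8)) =728 / 27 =26.96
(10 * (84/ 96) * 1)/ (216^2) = 35/ 186624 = 0.00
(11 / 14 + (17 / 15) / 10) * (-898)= -423856 / 525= -807.34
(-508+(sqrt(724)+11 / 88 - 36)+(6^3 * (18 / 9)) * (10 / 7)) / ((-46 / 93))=-381579 / 2576 - 93 * sqrt(181) / 23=-202.53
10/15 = 2/3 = 0.67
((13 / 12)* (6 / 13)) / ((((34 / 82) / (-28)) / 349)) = -200326 / 17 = -11783.88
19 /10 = 1.90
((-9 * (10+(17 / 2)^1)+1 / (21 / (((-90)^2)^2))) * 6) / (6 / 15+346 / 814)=267018469245 / 11753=22719175.47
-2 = -2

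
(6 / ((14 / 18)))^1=54 / 7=7.71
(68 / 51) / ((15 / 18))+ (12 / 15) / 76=153 / 95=1.61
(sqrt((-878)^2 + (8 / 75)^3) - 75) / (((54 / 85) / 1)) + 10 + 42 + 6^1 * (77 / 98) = -7729 / 126 + 17 * sqrt(243912516009) / 6075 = 1320.70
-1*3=-3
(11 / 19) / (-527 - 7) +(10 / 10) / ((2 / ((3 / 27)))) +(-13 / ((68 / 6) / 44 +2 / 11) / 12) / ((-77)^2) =25718351 / 475776378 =0.05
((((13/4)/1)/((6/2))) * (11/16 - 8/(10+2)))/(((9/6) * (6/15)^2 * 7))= 0.01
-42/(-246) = 7/41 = 0.17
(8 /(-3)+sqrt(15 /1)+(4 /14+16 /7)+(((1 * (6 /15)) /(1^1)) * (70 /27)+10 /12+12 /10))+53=sqrt(15)+105793 /1890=59.85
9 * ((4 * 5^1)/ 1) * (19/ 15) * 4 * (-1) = -912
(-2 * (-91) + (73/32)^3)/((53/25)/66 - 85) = -2.28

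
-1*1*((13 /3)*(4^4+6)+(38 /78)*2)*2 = -29544 /13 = -2272.62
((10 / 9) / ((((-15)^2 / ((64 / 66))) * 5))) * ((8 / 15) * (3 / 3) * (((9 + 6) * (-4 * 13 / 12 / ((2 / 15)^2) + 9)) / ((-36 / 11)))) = 0.55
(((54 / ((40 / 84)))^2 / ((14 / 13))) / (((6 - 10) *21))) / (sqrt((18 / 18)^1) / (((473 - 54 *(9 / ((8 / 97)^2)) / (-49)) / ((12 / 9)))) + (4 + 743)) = -258271553943 / 1357173712600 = -0.19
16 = 16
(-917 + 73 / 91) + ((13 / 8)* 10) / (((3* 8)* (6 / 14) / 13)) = -23473447 / 26208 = -895.66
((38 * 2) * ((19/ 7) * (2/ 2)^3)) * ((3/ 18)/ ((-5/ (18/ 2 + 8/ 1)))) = -12274/ 105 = -116.90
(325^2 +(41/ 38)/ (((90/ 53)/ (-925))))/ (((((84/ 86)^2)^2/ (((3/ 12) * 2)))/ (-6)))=-245625450151495/ 709466688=-346211.39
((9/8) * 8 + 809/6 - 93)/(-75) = -61/90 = -0.68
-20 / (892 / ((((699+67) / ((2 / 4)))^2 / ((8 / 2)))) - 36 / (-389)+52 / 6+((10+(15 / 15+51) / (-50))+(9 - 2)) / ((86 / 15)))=-1472200141800 / 849787252981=-1.73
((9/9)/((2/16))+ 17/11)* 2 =210/11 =19.09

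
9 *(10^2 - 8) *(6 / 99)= 552 / 11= 50.18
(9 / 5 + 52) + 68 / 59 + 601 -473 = 53971 / 295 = 182.95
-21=-21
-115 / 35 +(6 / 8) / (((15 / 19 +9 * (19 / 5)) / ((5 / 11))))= -1117971 / 341264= -3.28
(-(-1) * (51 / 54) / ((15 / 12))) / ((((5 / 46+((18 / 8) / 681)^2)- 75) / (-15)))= 644730848 / 4260417099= 0.15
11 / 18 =0.61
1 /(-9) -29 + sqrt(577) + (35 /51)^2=-8277 /289 + sqrt(577)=-4.62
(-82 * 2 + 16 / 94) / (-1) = 7700 / 47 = 163.83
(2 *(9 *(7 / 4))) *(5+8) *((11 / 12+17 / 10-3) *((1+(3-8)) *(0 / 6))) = 0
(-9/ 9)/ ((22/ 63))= -63/ 22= -2.86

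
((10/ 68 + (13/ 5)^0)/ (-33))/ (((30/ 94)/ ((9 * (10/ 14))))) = -1833/ 2618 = -0.70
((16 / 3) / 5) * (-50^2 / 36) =-2000 / 27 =-74.07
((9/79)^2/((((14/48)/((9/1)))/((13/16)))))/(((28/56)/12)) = 341172/43687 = 7.81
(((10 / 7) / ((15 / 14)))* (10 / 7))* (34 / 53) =1360 / 1113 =1.22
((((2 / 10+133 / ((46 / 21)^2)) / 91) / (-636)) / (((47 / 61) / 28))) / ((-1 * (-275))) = -18018241 / 282655015500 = -0.00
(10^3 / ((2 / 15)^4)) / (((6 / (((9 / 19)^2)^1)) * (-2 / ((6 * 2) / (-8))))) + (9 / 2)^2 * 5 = 513162945 / 5776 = 88844.00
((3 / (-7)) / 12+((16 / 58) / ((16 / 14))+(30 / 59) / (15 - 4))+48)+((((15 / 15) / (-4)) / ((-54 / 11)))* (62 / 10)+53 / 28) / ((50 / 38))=177610957753 / 3557169000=49.93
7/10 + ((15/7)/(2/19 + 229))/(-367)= 26092383/37276190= 0.70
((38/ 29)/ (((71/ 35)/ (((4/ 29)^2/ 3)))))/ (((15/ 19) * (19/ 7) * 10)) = 14896/ 77922855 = 0.00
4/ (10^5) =1/ 25000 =0.00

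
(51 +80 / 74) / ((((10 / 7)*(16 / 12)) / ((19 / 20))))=768873 / 29600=25.98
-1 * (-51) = 51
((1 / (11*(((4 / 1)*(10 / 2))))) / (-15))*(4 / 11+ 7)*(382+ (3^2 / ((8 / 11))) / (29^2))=-13879053 / 16281760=-0.85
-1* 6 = -6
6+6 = 12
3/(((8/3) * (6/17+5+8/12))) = 0.19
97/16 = 6.06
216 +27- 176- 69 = -2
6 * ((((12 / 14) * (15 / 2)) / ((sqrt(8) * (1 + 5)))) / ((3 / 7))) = 15 * sqrt(2) / 4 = 5.30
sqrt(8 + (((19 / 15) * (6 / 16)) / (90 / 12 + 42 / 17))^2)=sqrt(367851529) / 6780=2.83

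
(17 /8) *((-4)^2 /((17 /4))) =8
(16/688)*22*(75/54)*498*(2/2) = 45650/129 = 353.88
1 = 1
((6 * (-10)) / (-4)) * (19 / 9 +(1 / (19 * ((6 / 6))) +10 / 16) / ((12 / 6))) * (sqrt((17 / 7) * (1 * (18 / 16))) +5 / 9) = 167575 / 8208 +33515 * sqrt(238) / 8512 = 81.16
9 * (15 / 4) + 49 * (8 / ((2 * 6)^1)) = 797 / 12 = 66.42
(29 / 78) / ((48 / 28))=203 / 936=0.22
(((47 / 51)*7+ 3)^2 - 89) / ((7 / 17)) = 835 / 1071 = 0.78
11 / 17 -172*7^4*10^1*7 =-491436669 / 17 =-28908039.35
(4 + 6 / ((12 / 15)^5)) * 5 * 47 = 2684405 / 512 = 5242.98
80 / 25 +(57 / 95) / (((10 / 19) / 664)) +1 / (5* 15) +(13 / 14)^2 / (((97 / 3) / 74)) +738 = 1069529603 / 712950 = 1500.15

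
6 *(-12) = -72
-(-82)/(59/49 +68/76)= 39.07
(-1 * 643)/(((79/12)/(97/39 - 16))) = 1355444/1027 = 1319.81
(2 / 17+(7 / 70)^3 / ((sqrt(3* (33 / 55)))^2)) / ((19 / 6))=3617 / 96900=0.04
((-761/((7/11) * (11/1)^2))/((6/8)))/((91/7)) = -3044/3003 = -1.01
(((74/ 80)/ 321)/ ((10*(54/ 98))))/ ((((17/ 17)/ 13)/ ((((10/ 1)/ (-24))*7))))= -164983/ 8320320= -0.02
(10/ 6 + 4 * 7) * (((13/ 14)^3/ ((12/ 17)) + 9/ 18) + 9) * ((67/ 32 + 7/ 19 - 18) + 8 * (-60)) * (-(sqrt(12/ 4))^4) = 1407004.40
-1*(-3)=3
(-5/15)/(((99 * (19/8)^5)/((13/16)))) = -26624/735401403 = -0.00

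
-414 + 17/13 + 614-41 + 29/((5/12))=14944/65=229.91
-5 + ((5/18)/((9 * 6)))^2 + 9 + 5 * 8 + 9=50073577/944784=53.00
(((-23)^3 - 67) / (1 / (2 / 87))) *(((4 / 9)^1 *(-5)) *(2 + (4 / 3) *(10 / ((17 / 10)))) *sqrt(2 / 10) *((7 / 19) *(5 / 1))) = 573203680 *sqrt(5) / 252909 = 5067.92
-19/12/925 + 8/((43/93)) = 8257583/477300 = 17.30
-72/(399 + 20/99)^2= -705672/1561909441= -0.00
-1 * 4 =-4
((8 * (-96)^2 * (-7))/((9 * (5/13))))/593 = -745472/2965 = -251.42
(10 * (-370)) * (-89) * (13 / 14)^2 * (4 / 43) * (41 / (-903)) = -2281719700 / 1902621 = -1199.25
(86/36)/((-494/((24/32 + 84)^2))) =-549067/15808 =-34.73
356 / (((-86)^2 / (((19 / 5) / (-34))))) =-1691 / 314330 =-0.01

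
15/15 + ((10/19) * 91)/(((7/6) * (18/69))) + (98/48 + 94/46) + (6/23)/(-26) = 22148201/136344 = 162.44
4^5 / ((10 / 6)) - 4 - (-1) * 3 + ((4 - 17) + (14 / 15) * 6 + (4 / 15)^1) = 606.27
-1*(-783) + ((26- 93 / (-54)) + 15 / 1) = 14863 / 18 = 825.72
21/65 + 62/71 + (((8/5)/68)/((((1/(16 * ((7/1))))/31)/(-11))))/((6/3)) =-35157359/78455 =-448.12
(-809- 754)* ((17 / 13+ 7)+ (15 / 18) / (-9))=-3004607 / 234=-12840.20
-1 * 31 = -31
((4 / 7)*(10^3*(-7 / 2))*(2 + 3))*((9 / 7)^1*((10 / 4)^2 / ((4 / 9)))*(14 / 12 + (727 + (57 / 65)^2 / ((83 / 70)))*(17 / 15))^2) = -123308665691.07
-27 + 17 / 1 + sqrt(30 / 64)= -10 + sqrt(30) / 8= -9.32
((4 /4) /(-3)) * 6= -2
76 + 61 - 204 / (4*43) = 5840 / 43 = 135.81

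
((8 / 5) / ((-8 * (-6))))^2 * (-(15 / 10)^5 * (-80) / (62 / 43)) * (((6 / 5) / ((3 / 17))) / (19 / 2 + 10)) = 0.16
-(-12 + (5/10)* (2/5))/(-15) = -0.79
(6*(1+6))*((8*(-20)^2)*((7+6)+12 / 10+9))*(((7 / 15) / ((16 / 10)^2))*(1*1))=568400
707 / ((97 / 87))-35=58114 / 97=599.11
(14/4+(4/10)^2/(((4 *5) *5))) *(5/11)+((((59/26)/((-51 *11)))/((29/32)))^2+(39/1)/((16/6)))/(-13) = 271349439023051/581502753117000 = 0.47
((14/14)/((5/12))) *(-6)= -72/5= -14.40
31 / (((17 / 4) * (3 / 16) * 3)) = 1984 / 153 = 12.97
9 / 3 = 3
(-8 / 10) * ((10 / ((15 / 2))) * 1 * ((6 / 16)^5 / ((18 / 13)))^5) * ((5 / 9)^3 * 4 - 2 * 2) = 367844059323 / 23611832414348226068480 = 0.00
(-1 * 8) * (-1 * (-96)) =-768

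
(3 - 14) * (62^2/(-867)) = 42284/867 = 48.77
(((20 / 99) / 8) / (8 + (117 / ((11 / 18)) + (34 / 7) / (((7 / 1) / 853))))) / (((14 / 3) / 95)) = 3325 / 5118336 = 0.00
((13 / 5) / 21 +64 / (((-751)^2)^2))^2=17100397355957823974757289 / 1115573255838392475272411025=0.02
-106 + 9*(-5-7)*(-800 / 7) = 85658 / 7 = 12236.86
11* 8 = 88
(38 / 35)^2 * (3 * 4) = 17328 / 1225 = 14.15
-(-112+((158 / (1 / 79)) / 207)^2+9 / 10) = -1510398001 / 428490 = -3524.93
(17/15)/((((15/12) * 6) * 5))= 34/1125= 0.03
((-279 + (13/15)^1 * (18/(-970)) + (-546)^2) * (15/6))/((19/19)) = 361127343/485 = 744592.46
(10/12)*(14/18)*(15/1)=175/18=9.72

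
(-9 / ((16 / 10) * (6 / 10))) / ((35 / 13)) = -195 / 56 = -3.48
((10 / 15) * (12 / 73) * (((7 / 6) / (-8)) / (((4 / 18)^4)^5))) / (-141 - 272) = 448667026.38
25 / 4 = 6.25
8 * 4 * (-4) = -128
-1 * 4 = -4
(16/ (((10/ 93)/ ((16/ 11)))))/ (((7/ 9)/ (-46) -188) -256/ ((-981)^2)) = -526973485824/ 457779201385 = -1.15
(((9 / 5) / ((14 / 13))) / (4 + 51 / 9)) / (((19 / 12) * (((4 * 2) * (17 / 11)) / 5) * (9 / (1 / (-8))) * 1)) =-1287 / 2098208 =-0.00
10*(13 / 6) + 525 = 1640 / 3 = 546.67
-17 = -17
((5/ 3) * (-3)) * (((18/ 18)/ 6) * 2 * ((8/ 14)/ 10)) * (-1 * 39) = 26/ 7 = 3.71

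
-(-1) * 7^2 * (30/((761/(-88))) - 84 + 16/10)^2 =361301.78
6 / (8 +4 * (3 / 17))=51 / 74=0.69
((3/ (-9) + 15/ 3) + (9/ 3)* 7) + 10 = 107/ 3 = 35.67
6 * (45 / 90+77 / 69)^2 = 49729 / 3174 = 15.67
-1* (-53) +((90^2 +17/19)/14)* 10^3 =76965549/133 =578688.34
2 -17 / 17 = 1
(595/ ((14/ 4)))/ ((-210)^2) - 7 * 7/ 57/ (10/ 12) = -86113/ 83790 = -1.03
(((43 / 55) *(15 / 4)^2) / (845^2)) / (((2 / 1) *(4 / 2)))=387 / 100534720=0.00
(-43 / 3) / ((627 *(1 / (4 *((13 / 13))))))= -0.09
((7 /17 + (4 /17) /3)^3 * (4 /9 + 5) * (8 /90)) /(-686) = -6250 /75213117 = -0.00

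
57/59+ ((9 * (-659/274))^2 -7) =2048701843/4429484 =462.51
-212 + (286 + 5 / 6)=74.83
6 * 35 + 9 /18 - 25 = 371 /2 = 185.50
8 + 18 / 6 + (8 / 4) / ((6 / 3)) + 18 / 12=27 / 2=13.50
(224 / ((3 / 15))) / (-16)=-70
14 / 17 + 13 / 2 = 7.32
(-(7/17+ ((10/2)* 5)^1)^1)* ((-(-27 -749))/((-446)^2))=-83808/845393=-0.10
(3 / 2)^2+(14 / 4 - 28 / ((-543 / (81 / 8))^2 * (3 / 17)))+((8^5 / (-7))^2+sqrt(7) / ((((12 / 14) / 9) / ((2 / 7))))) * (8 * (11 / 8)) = 33 * sqrt(7)+6191126783976919 / 25684624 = 241044175.94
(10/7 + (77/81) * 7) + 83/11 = 97474/6237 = 15.63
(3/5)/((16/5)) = 3/16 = 0.19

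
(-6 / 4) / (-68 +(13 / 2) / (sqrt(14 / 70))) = 39 * sqrt(5) / 17651 +408 / 17651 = 0.03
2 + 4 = 6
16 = 16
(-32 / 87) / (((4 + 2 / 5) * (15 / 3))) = -16 / 957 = -0.02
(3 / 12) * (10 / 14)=5 / 28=0.18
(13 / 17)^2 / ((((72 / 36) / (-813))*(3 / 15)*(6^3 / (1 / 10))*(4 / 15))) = -228995 / 110976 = -2.06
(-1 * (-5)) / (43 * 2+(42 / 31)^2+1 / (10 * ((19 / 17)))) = 912950 / 16054237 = 0.06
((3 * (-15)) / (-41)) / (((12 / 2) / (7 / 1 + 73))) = 14.63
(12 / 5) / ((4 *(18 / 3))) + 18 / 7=187 / 70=2.67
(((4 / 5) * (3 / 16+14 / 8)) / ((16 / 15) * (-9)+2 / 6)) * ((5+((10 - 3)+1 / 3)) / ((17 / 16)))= -4588 / 2363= -1.94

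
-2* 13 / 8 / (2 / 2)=-13 / 4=-3.25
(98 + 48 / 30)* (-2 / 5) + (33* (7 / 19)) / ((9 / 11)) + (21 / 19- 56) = -113822 / 1425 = -79.88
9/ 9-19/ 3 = -16/ 3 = -5.33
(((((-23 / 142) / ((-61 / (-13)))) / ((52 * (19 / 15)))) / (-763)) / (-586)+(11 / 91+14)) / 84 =7718998797085 / 45917530591296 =0.17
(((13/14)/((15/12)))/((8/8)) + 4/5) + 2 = 124/35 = 3.54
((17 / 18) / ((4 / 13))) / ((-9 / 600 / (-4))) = 22100 / 27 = 818.52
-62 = -62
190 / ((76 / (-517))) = -2585 / 2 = -1292.50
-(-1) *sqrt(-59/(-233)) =sqrt(13747)/233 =0.50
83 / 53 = 1.57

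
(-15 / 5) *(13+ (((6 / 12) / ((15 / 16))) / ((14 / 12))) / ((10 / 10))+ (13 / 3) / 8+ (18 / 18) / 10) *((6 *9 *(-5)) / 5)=319761 / 140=2284.01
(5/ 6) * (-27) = -45/ 2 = -22.50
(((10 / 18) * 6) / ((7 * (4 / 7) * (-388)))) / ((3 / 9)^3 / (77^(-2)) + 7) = -45 / 4747568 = -0.00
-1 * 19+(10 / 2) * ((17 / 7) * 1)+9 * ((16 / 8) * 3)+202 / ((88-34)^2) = 481847 / 10206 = 47.21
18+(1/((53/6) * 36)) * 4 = 2864/159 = 18.01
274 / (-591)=-0.46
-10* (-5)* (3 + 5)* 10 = 4000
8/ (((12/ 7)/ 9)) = 42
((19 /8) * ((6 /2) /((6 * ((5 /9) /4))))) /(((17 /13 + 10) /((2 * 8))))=2964 /245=12.10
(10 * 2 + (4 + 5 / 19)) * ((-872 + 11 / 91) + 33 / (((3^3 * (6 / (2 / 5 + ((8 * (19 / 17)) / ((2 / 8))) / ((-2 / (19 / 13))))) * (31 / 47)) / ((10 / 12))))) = -3146378980795 / 147611646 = -21315.25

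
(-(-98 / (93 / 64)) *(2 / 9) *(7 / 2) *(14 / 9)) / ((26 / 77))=23664256 / 97929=241.65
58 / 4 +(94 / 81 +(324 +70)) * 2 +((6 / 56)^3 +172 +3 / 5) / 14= 101708851511 / 124467840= 817.15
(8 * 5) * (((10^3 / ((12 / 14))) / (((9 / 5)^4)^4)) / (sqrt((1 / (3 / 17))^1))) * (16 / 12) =85449218750000000 * sqrt(51) / 283512088894331673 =2.15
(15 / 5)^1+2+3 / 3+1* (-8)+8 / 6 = -0.67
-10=-10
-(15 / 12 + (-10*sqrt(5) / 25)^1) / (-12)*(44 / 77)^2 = 5 / 147 -8*sqrt(5) / 735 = 0.01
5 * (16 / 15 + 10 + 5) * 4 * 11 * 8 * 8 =678656 / 3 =226218.67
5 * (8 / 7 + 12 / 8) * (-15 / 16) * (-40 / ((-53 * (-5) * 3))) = 925 / 1484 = 0.62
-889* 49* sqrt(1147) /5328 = -43561* sqrt(1147) /5328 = -276.90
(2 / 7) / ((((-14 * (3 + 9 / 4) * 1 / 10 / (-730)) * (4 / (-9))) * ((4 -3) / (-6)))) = 131400 / 343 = 383.09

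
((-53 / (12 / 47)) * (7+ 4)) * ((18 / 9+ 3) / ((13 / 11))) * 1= -9660.61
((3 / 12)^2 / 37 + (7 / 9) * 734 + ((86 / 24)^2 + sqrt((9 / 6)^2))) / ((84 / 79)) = 41055115 / 74592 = 550.40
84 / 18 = 4.67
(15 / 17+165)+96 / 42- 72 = 11444 / 119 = 96.17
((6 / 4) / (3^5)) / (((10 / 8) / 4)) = 8 / 405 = 0.02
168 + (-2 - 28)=138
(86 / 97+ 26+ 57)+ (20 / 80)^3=520865 / 6208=83.90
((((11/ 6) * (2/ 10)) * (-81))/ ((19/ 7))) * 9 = -18711/ 190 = -98.48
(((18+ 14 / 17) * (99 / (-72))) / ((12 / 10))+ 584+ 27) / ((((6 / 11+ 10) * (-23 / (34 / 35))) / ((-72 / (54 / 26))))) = 747604 / 9135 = 81.84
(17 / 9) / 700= 17 / 6300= 0.00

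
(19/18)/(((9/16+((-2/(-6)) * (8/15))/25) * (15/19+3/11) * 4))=496375/1138083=0.44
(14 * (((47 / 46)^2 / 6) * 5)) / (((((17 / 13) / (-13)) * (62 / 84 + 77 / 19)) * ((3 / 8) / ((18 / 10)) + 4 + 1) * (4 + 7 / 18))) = -75073359816 / 67900972025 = -1.11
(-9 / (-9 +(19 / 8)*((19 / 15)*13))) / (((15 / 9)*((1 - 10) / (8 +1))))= 648 / 3613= 0.18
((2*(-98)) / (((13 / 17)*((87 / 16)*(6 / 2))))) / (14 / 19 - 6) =253232 / 84825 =2.99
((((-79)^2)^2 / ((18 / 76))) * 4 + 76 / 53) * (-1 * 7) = -4604765141.59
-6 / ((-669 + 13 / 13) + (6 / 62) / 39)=2418 / 269203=0.01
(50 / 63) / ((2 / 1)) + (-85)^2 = 7225.40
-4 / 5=-0.80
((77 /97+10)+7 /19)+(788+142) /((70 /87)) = 15055717 /12901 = 1167.02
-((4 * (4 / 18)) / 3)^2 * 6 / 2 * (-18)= 128 / 27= 4.74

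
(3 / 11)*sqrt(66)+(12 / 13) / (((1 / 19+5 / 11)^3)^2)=3*sqrt(66) / 11+250033943970723 / 4610187114832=56.45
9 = 9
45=45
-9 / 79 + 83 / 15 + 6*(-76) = -533938 / 1185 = -450.58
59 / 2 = 29.50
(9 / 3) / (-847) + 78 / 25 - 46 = -908059 / 21175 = -42.88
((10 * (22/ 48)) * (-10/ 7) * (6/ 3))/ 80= -55/ 336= -0.16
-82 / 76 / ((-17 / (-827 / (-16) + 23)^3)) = 69966084875 / 2646016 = 26442.05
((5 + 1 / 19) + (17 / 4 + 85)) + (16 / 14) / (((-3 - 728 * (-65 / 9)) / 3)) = 94.30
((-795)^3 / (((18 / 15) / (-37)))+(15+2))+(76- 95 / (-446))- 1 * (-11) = 3454830380427 / 223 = 15492512916.71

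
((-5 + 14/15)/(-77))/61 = 1/1155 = 0.00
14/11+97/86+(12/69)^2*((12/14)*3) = 2.48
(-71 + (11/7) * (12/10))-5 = -2594/35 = -74.11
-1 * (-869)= 869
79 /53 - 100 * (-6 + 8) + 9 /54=-63073 /318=-198.34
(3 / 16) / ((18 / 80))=5 / 6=0.83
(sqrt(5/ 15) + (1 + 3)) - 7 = -3 + sqrt(3)/ 3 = -2.42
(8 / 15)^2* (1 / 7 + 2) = 64 / 105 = 0.61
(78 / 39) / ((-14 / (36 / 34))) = -18 / 119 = -0.15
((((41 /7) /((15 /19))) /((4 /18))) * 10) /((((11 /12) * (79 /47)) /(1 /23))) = 1318068 /139909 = 9.42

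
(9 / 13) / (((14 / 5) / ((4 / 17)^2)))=360 / 26299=0.01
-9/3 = -3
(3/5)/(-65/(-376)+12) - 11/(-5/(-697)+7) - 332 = -333.52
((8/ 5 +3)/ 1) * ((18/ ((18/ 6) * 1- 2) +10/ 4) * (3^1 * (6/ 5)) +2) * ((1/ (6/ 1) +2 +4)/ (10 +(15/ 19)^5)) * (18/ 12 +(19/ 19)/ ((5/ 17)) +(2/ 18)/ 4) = 1028.04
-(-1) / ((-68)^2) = 1 / 4624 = 0.00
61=61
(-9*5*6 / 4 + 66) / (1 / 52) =-78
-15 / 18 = -5 / 6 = -0.83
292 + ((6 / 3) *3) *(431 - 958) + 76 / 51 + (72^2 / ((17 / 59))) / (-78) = -2054750 / 663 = -3099.17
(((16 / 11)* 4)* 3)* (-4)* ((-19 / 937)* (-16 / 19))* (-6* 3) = 221184 / 10307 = 21.46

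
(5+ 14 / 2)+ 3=15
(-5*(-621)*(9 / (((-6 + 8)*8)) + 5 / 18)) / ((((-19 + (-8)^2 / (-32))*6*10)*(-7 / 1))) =2783 / 9408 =0.30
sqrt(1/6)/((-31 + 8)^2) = sqrt(6)/3174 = 0.00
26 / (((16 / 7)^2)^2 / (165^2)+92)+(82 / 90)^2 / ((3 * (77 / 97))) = 887803186732601 / 1406564397072450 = 0.63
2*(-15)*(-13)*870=339300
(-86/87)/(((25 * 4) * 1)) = -43/4350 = -0.01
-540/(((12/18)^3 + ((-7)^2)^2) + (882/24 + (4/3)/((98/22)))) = -571536/2580745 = -0.22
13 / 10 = 1.30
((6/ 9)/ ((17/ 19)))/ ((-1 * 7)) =-38/ 357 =-0.11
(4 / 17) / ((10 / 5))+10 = 172 / 17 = 10.12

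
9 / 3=3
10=10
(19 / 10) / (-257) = -19 / 2570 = -0.01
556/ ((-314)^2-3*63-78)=556/ 98329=0.01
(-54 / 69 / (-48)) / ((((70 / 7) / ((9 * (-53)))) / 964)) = -344871 / 460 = -749.72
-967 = -967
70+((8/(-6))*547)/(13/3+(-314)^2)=69.99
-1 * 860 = -860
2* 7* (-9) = -126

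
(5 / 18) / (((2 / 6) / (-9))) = -15 / 2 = -7.50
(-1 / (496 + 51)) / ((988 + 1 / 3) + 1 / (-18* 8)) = -144 / 77848493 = -0.00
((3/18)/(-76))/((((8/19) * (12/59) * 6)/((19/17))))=-1121/235008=-0.00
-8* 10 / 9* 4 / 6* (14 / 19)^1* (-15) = 11200 / 171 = 65.50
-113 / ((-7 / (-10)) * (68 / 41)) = -23165 / 238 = -97.33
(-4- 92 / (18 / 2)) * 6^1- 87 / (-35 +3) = -7931 / 96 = -82.61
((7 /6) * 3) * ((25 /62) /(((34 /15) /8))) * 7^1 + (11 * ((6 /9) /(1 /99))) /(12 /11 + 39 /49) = 74969951 /178653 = 419.64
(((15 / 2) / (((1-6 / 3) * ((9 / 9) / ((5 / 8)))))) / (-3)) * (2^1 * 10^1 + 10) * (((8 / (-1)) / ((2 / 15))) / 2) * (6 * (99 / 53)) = -1670625 / 106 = -15760.61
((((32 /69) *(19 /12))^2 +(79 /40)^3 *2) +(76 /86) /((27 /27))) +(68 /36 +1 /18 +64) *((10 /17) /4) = 26589744085141 /1002323808000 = 26.53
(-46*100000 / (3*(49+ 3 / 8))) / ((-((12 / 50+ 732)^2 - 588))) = 575000000 / 9916735779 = 0.06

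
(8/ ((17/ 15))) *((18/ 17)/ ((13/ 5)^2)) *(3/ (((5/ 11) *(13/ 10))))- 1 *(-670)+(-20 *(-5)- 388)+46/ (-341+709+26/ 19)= 863871862375/ 2227979897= 387.74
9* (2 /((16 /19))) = 171 /8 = 21.38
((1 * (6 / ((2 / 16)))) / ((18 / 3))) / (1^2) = 8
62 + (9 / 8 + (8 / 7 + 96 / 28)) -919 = -47673 / 56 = -851.30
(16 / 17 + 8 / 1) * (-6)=-912 / 17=-53.65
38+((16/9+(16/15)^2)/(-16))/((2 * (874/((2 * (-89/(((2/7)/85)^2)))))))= 52869121/31464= 1680.31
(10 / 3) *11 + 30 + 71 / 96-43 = 781 / 32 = 24.41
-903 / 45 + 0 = -301 / 15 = -20.07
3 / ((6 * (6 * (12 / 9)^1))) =1 / 16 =0.06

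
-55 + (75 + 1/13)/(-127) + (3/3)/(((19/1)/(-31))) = -1795020/31369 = -57.22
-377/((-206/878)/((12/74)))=993018/3811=260.57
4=4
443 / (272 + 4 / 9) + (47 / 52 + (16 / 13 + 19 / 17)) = 1321751 / 270946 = 4.88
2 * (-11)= -22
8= 8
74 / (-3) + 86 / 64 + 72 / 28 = -13945 / 672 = -20.75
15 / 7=2.14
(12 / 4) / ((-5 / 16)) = -48 / 5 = -9.60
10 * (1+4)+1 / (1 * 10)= 501 / 10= 50.10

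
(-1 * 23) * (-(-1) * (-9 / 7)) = 207 / 7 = 29.57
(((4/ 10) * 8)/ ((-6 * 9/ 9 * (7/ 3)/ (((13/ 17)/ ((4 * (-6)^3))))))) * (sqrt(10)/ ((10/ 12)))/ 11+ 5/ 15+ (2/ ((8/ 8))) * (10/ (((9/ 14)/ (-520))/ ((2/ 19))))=-291143/ 171+ 13 * sqrt(10)/ 589050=-1702.59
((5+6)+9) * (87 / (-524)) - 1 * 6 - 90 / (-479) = -573069 / 62749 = -9.13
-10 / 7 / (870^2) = -1 / 529830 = -0.00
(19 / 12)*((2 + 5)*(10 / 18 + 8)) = 10241 / 108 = 94.82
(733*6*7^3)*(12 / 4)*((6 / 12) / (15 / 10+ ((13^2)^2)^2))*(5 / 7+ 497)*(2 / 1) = 4504853808 / 1631461445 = 2.76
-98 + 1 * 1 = -97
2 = 2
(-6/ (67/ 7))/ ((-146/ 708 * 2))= 7434/ 4891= 1.52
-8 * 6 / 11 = -48 / 11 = -4.36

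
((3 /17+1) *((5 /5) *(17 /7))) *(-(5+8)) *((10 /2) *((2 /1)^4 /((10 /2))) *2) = -8320 /7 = -1188.57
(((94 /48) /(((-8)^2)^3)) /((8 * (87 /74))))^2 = 3024121 /4793589222126649344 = 0.00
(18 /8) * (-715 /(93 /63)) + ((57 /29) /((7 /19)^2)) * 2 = -186923739 /176204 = -1060.84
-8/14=-4/7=-0.57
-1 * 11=-11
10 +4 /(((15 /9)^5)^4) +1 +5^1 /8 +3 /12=9060017582960207 /762939453125000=11.88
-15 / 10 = -3 / 2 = -1.50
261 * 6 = 1566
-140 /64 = -35 /16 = -2.19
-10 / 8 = -5 / 4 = -1.25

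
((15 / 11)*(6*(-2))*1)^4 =71700.02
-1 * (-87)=87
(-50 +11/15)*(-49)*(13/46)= 470743/690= 682.24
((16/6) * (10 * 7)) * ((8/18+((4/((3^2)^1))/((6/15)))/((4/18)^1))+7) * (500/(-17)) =-31360000/459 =-68322.44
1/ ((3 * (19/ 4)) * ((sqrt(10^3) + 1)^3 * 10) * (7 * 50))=-3001/ 49725524575125 + 2006 * sqrt(10)/ 9945104915025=0.00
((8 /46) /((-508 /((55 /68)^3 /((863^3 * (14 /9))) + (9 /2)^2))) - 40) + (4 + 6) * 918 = 75537843861184338834881 /8264540607832168576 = 9139.99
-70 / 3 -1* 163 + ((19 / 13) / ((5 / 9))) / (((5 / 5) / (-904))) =-500087 / 195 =-2564.55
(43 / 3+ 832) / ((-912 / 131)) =-332609 / 2736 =-121.57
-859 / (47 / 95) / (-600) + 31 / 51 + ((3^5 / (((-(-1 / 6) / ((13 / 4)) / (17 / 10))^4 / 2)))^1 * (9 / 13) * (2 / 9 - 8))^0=431617 / 95880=4.50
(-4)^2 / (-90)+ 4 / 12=7 / 45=0.16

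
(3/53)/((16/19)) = 57/848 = 0.07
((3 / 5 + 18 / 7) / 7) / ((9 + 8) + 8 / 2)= 37 / 1715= 0.02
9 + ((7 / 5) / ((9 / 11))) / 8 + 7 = 16.21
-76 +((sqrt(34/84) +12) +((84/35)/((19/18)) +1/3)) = -17497/285 +sqrt(714)/42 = -60.76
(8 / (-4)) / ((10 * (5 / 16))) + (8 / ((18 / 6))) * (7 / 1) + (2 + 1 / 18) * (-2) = 3131 / 225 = 13.92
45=45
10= 10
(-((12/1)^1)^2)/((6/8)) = -192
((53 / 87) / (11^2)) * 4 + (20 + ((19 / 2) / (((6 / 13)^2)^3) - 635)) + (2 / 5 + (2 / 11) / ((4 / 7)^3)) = 604471238311 / 1637159040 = 369.22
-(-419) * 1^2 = 419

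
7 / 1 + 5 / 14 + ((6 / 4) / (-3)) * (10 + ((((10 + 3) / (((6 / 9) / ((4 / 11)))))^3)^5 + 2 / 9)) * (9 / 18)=-758105406993652799874842198153 / 526333269346372026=-1440352436651.23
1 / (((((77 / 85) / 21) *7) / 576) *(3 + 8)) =173.41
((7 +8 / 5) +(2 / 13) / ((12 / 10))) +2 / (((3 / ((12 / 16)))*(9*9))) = 91973 / 10530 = 8.73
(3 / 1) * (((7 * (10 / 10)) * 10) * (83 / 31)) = 562.26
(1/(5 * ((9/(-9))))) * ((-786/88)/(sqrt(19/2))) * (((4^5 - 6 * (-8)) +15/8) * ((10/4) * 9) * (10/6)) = 4603995 * sqrt(38)/1216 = 23339.58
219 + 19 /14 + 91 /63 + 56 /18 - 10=27079 /126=214.91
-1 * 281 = -281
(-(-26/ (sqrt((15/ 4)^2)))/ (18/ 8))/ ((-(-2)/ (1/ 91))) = 0.02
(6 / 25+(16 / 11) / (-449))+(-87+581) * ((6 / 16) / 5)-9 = 13970831 / 493900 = 28.29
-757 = -757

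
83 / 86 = 0.97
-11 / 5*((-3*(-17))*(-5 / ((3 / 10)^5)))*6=37400000 / 27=1385185.19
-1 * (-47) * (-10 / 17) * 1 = -470 / 17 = -27.65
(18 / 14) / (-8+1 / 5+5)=-45 / 98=-0.46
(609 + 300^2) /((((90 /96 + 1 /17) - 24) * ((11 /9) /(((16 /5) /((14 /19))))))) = -33715246464 /2408945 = -13995.86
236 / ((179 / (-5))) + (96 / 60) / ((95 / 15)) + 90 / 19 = -27254 / 17005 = -1.60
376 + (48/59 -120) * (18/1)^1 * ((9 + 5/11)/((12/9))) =-9628904/649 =-14836.52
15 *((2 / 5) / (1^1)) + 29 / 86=545 / 86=6.34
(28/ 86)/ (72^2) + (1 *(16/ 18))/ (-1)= -99065/ 111456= -0.89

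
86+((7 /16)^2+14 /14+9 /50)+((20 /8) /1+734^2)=3448613577 /6400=538845.87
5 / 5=1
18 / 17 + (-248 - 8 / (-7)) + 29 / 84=-350507 / 1428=-245.45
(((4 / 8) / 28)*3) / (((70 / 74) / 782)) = 43401 / 980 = 44.29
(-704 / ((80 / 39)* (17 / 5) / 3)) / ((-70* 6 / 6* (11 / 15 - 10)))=-7722 / 16541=-0.47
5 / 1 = 5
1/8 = 0.12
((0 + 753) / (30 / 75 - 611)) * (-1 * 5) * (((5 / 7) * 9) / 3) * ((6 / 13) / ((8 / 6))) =2541375 / 555646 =4.57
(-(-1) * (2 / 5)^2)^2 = 16 / 625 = 0.03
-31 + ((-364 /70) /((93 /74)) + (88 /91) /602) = -447521089 /12736815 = -35.14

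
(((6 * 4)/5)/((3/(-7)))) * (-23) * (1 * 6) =7728/5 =1545.60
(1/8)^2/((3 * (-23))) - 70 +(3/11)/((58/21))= -98470495/1408704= -69.90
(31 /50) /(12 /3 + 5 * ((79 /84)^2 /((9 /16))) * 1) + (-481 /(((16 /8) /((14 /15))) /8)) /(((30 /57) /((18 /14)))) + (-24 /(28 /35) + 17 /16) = -83156443991 /18832400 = -4415.61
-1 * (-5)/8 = 5/8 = 0.62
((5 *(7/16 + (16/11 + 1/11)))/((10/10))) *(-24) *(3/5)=-3141/22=-142.77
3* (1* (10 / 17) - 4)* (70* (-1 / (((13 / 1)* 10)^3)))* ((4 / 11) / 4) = 609 / 20541950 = 0.00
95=95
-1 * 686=-686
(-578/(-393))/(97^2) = 578/3697737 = 0.00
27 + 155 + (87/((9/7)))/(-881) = 181.92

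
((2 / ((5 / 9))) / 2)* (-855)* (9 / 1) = -13851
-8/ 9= -0.89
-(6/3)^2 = -4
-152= -152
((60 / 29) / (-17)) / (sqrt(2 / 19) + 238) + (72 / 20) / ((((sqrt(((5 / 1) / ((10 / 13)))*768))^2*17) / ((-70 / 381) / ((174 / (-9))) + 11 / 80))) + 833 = 30*sqrt(38) / 265291681 + 9340183492541597663 / 11212712072473600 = 833.00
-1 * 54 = -54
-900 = -900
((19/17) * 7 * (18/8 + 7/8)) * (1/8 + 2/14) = 7125/1088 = 6.55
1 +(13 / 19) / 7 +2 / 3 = 704 / 399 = 1.76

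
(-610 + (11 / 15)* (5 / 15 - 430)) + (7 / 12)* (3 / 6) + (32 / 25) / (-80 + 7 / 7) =-131508469 / 142200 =-924.81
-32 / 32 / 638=-1 / 638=-0.00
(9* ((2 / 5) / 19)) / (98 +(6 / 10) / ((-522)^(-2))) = 9 / 7770449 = 0.00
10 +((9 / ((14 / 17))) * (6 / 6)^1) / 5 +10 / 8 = 1881 / 140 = 13.44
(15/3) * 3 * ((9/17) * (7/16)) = 945/272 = 3.47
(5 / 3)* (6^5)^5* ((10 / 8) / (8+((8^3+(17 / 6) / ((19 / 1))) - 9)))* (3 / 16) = 1266036263832807014400 / 58271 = 21726695334434058.35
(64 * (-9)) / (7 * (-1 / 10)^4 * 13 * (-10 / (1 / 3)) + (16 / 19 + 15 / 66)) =-40128000 / 55481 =-723.27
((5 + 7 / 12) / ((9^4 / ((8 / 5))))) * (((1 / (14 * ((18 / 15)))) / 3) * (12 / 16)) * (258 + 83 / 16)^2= 1188078907 / 846526464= 1.40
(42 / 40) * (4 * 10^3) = 4200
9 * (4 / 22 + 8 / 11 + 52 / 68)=2817 / 187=15.06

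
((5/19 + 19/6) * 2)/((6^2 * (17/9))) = 23/228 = 0.10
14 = 14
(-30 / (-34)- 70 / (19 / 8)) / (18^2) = -9235 / 104652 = -0.09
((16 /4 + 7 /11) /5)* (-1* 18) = -918 /55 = -16.69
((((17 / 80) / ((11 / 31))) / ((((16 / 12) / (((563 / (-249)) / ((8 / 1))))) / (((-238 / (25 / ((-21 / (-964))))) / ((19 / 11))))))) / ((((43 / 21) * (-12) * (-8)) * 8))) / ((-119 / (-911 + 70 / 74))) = 183575732823 / 2476731133952000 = 0.00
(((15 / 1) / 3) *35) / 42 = 4.17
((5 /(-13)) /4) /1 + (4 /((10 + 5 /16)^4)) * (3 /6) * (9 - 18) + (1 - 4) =-13266071369 /4282492500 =-3.10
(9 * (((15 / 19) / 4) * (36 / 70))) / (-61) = -243 / 16226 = -0.01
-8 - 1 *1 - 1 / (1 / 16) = -25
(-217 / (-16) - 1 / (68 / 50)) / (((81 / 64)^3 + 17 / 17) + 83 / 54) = 1543421952 / 549198107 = 2.81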